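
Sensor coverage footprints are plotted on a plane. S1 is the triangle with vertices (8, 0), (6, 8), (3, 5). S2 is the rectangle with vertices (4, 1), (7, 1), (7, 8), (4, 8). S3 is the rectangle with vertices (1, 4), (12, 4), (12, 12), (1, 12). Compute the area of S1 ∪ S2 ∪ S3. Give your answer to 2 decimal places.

98.50

By inclusion–exclusion:
Individual areas: |S1| = 15, |S2| = 21, |S3| = 88.
|S1∩S2| = 12.5.
|S1∩S3| = 9.
|S2∩S3|: x∈[4,7], y∈[4,8] → 3·4 = 12.
|S1∩S2∩S3| = 8.
|S1 ∪ S2 ∪ S3| = 124 − 33.5 + 8 = 98.50.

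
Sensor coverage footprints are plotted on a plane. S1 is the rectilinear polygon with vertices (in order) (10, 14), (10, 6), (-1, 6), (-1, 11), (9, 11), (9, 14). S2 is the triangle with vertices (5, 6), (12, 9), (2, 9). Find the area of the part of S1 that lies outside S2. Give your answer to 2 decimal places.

43.86

|S1| = 58, |S1∩S2| = 14.1429.
|S1 ∖ S2| = |S1| − |S1∩S2| = 58 − 14.1429 = 43.86.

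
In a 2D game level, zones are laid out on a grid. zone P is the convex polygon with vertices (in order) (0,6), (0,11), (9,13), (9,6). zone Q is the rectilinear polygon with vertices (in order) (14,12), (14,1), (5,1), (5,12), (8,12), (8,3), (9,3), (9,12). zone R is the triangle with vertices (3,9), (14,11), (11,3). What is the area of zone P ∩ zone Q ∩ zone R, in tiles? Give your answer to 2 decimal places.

9.41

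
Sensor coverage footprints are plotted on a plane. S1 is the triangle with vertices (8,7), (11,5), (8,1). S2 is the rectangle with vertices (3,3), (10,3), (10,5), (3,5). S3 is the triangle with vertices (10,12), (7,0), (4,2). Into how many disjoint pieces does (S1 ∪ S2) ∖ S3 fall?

2

(S1 ∪ S2) ∖ S3 splits into 2 disjoint pieces (area 8.3274, area 4.4).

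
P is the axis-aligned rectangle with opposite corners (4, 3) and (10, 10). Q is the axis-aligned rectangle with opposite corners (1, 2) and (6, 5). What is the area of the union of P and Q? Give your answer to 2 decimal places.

By inclusion–exclusion:
Individual areas: |P| = 42, |Q| = 15.
|P∩Q|: x∈[4,6], y∈[3,5] → 2·2 = 4.
|P ∪ Q| = 57 − 4 = 53.00.

53.00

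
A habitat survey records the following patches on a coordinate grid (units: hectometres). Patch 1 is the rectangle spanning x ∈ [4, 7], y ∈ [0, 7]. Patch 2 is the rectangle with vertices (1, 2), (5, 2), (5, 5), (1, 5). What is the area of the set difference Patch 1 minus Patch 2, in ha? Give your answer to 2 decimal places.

18.00

|Patch 1∩Patch 2|: x∈[4,5], y∈[2,5] → 1·3 = 3.
|Patch 1| = 21.
|Patch 1 ∖ Patch 2| = |Patch 1| − |Patch 1∩Patch 2| = 21 − 3 = 18.00.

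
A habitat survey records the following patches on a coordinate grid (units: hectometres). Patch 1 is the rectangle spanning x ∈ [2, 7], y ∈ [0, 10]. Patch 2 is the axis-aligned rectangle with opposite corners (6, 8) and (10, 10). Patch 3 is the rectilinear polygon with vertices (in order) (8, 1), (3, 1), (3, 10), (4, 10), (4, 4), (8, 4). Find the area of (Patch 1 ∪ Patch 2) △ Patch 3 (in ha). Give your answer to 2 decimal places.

41.00

|Patch 1 ∪ Patch 2| = 56.
|(Patch 1 ∪ Patch 2) ∩ Patch 3| = 18.
|(Patch 1 ∪ Patch 2) △ Patch 3| = 56 + 21 − 36 = 41.00.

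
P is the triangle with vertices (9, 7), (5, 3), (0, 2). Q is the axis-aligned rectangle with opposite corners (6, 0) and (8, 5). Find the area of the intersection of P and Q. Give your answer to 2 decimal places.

The intersection is the polygon with vertices (6,4), (6,5), (7,5).
By the shoelace formula its area is 0.50.

0.50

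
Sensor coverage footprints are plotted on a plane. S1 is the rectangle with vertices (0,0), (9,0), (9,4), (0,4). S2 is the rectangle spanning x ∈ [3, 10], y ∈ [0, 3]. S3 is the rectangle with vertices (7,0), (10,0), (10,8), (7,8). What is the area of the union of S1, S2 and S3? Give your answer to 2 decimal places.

By inclusion–exclusion:
Individual areas: |S1| = 36, |S2| = 21, |S3| = 24.
|S1∩S2|: x∈[3,9], y∈[0,3] → 6·3 = 18.
|S1∩S3|: x∈[7,9], y∈[0,4] → 2·4 = 8.
|S2∩S3|: x∈[7,10], y∈[0,3] → 3·3 = 9.
|S1∩S2∩S3| = 6.
|S1 ∪ S2 ∪ S3| = 81 − 35 + 6 = 52.00.

52.00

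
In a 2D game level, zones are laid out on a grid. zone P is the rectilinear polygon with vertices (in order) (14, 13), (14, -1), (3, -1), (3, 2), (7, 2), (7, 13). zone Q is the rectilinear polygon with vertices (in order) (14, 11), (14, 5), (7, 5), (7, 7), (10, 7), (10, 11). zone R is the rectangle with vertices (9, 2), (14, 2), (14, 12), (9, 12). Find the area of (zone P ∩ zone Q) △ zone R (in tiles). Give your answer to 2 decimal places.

28.00

|zone P ∩ zone Q| = 30.
|(zone P ∩ zone Q) ∩ zone R| = 26.
|(zone P ∩ zone Q) △ zone R| = 30 + 50 − 52 = 28.00.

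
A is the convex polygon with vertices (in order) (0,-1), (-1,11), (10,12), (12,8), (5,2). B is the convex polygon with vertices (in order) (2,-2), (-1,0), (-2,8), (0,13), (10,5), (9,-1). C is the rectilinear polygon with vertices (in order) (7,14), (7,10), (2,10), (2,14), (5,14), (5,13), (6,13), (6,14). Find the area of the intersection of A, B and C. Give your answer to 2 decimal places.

The intersection is the polygon with vertices (2.143,11.286), (3.75,10), (2,10), (2,11.273).
By the shoelace formula its area is 1.22.

1.22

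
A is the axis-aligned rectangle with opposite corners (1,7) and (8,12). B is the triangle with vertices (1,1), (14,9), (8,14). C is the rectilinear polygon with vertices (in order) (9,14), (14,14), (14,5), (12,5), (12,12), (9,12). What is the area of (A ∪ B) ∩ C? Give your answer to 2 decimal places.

|A ∪ B| = 79.3846.
|(A ∪ B) ∩ C| = 3.71.

3.71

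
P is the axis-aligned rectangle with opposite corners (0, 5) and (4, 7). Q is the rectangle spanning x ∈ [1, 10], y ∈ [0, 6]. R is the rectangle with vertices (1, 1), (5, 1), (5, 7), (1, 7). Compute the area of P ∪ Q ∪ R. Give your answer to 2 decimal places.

60.00

By inclusion–exclusion:
Individual areas: |P| = 8, |Q| = 54, |R| = 24.
|P∩Q|: x∈[1,4], y∈[5,6] → 3·1 = 3.
|P∩R|: x∈[1,4], y∈[5,7] → 3·2 = 6.
|Q∩R|: x∈[1,5], y∈[1,6] → 4·5 = 20.
|P∩Q∩R| = 3.
|P ∪ Q ∪ R| = 86 − 29 + 3 = 60.00.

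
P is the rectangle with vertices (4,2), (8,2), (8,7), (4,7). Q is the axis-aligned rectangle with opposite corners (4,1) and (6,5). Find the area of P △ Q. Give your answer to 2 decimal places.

16.00

|P∩Q|: x∈[4,6], y∈[2,5] → 2·3 = 6.
|P △ Q| = |P| + |Q| − 2·|P∩Q| = 20 + 8 − 12 = 16.00.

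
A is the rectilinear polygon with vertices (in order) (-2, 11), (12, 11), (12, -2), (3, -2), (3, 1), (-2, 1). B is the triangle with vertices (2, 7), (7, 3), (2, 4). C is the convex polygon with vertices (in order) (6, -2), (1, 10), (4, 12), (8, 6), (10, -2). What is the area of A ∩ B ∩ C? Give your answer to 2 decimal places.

The intersection is the polygon with vertices (3.636,3.673), (2.375,6.7), (7,3).
By the shoelace formula its area is 4.67.

4.67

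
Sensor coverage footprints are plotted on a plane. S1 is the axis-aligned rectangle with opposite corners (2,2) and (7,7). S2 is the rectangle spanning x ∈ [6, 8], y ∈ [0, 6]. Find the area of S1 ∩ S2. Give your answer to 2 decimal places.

|S1∩S2|: x∈[6,7], y∈[2,6] → 1·4 = 4.

4.00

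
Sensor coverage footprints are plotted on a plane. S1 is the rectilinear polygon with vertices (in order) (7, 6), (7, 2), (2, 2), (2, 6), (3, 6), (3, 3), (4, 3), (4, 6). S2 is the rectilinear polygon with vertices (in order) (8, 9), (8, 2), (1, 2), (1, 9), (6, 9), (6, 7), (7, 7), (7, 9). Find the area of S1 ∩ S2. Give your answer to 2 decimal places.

17.00

The intersection is the polygon with vertices (7,2), (2,2), (2,6), (3,6), (3,3), (4,3), (4,6), (7,6).
By the shoelace formula its area is 17.00.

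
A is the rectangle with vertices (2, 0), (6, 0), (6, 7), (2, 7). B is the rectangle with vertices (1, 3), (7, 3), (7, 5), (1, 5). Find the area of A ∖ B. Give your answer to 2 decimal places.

|A∩B|: x∈[2,6], y∈[3,5] → 4·2 = 8.
|A| = 28.
|A ∖ B| = |A| − |A∩B| = 28 − 8 = 20.00.

20.00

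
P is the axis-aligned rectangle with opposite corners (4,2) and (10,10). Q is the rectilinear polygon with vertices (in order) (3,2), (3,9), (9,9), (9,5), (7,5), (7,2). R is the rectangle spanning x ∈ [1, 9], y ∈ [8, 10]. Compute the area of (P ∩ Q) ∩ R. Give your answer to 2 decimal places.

The region (P ∩ Q) ∩ R is the polygon with vertices (9,9), (9,8), (4,8), (4,9).
By the shoelace formula its area is 5.00.

5.00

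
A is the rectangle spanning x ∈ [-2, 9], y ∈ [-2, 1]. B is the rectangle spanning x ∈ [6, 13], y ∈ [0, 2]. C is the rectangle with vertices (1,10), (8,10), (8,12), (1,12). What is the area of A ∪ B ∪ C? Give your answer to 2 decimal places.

By inclusion–exclusion:
Individual areas: |A| = 33, |B| = 14, |C| = 14.
|A∩B|: x∈[6,9], y∈[0,1] → 3·1 = 3.
|A∩C| = 0 (no overlap).
|B∩C| = 0 (no overlap).
|A∩B∩C| = 0.
|A ∪ B ∪ C| = 61 − 3 + 0 = 58.00.

58.00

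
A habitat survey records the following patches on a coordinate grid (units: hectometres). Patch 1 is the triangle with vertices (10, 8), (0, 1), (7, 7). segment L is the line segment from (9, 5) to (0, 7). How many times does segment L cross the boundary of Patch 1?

2

The segment meets the boundary at (5.559,5.765), (6.506,5.554).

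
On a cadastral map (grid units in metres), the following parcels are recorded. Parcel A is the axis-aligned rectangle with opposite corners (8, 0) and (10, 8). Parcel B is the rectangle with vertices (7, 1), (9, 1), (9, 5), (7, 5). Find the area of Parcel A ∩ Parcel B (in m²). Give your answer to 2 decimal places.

4.00

|Parcel A∩Parcel B|: x∈[8,9], y∈[1,5] → 1·4 = 4.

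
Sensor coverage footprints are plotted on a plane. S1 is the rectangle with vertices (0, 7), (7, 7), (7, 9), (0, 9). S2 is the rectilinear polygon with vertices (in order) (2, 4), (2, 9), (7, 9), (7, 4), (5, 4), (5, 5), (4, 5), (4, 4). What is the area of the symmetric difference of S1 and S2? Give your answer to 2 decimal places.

|S1| = 14, |S2| = 24, |S1∩S2| = 10.
|S1 △ S2| = |S1| + |S2| − 2·|S1∩S2| = 14 + 24 − 20 = 18.00.

18.00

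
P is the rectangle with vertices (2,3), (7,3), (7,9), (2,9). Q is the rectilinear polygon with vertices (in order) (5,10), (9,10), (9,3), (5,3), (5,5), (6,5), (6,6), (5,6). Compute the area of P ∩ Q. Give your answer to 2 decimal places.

11.00

The intersection is the polygon with vertices (7,9), (7,3), (5,3), (5,5), (6,5), (6,6), (5,6), (5,9).
By the shoelace formula its area is 11.00.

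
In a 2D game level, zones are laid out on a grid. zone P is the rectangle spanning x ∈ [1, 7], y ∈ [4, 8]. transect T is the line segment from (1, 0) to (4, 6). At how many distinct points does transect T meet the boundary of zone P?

1

The segment meets the boundary at (3,4).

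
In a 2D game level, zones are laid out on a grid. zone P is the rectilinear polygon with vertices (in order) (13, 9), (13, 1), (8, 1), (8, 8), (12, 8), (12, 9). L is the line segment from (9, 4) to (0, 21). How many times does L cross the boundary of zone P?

The segment meets the boundary at (8,5.889).

1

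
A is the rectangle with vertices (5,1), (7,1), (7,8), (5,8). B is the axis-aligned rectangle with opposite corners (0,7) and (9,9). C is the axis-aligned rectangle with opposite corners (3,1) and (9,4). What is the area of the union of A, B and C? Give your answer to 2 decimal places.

42.00

By inclusion–exclusion:
Individual areas: |A| = 14, |B| = 18, |C| = 18.
|A∩B|: x∈[5,7], y∈[7,8] → 2·1 = 2.
|A∩C|: x∈[5,7], y∈[1,4] → 2·3 = 6.
|B∩C| = 0 (no overlap).
|A∩B∩C| = 0.
|A ∪ B ∪ C| = 50 − 8 + 0 = 42.00.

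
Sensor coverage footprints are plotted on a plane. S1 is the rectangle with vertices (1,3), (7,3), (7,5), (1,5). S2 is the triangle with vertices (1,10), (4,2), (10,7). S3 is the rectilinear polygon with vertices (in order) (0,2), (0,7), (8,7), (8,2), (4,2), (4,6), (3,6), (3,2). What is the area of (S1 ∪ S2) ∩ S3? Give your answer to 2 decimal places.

|S1 ∪ S2| = 37.35.
|(S1 ∪ S2) ∩ S3| = 20.68.

20.68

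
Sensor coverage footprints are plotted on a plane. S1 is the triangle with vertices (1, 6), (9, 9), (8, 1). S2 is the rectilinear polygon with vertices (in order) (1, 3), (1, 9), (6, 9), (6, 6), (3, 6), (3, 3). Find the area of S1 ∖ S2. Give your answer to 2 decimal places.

24.38

|S1| = 30.5, |S1∩S2| = 6.1161.
|S1 ∖ S2| = |S1| − |S1∩S2| = 30.5 − 6.1161 = 24.38.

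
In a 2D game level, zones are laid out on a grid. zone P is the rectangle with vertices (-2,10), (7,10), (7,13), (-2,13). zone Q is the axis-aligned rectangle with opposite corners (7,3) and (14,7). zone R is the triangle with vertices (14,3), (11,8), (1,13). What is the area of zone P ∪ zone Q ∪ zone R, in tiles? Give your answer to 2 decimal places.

63.75

By inclusion–exclusion:
Individual areas: |zone P| = 27, |zone Q| = 28, |zone R| = 17.5.
|zone P∩zone Q| = 0 (no overlap).
|zone P∩zone R| = 3.15.
|zone Q∩zone R| = 5.6.
|zone P∩zone Q∩zone R| = 0.
|zone P ∪ zone Q ∪ zone R| = 72.5 − 8.75 + 0 = 63.75.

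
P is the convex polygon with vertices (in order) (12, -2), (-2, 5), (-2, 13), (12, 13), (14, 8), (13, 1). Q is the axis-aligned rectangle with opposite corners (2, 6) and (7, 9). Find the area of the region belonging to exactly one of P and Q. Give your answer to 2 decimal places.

163.00

|P| = 178, |Q| = 15, |P∩Q| = 15.
|P △ Q| = |P| + |Q| − 2·|P∩Q| = 178 + 15 − 30 = 163.00.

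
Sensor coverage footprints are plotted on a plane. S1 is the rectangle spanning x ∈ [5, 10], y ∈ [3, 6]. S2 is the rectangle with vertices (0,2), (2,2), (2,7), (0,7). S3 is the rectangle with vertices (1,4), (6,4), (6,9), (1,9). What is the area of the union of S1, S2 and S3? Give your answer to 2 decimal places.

By inclusion–exclusion:
Individual areas: |S1| = 15, |S2| = 10, |S3| = 25.
|S1∩S2| = 0 (no overlap).
|S1∩S3|: x∈[5,6], y∈[4,6] → 1·2 = 2.
|S2∩S3|: x∈[1,2], y∈[4,7] → 1·3 = 3.
|S1∩S2∩S3| = 0.
|S1 ∪ S2 ∪ S3| = 50 − 5 + 0 = 45.00.

45.00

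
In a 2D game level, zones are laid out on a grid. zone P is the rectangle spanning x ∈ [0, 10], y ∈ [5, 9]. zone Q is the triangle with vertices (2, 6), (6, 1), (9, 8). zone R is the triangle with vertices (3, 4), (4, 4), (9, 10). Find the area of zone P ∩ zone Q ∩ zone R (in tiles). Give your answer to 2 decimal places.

1.47

The intersection is the polygon with vertices (6.812,7.375), (4.833,5), (4,5), (6.2,7.2).
By the shoelace formula its area is 1.47.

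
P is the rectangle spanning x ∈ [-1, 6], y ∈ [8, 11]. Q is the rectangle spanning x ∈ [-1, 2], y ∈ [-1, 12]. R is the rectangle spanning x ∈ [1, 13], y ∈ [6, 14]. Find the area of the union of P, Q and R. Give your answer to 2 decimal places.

129.00

By inclusion–exclusion:
Individual areas: |P| = 21, |Q| = 39, |R| = 96.
|P∩Q|: x∈[-1,2], y∈[8,11] → 3·3 = 9.
|P∩R|: x∈[1,6], y∈[8,11] → 5·3 = 15.
|Q∩R|: x∈[1,2], y∈[6,12] → 1·6 = 6.
|P∩Q∩R| = 3.
|P ∪ Q ∪ R| = 156 − 30 + 3 = 129.00.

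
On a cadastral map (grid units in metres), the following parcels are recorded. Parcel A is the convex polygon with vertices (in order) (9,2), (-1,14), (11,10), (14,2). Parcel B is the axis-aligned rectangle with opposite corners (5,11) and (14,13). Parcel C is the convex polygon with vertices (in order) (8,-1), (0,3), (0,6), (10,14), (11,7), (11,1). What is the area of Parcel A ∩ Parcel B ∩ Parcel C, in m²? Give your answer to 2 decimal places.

The intersection is the polygon with vertices (6.25,11), (6.765,11.412), (8,11).
By the shoelace formula its area is 0.36.

0.36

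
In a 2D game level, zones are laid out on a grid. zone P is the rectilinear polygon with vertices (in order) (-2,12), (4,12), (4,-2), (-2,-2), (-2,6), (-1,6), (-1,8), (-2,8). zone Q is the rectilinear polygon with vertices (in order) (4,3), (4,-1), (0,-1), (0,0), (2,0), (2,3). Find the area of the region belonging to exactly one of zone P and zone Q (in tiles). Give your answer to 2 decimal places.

|zone P| = 82, |zone Q| = 10, |zone P∩zone Q| = 10.
|zone P △ zone Q| = |zone P| + |zone Q| − 2·|zone P∩zone Q| = 82 + 10 − 20 = 72.00.

72.00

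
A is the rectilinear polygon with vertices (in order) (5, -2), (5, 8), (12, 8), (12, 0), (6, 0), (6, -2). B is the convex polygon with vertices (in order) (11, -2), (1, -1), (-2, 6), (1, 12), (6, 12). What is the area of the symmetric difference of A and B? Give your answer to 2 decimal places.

112.89

|A| = 58, |B| = 119.5, |A∩B| = 32.3071.
|A △ B| = |A| + |B| − 2·|A∩B| = 58 + 119.5 − 64.6143 = 112.89.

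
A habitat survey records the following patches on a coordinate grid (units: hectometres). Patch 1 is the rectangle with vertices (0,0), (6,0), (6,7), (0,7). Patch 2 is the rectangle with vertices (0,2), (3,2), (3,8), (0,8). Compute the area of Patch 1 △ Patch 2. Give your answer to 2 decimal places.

30.00

|Patch 1∩Patch 2|: x∈[0,3], y∈[2,7] → 3·5 = 15.
|Patch 1 △ Patch 2| = |Patch 1| + |Patch 2| − 2·|Patch 1∩Patch 2| = 42 + 18 − 30 = 30.00.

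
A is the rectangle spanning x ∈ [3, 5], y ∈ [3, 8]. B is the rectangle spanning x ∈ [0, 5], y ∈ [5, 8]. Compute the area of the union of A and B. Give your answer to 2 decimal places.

19.00

By inclusion–exclusion:
Individual areas: |A| = 10, |B| = 15.
|A∩B|: x∈[3,5], y∈[5,8] → 2·3 = 6.
|A ∪ B| = 25 − 6 = 19.00.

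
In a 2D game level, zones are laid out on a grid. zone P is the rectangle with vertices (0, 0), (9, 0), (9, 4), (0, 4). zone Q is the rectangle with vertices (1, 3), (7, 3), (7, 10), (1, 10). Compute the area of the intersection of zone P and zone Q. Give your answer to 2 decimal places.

|zone P∩zone Q|: x∈[1,7], y∈[3,4] → 6·1 = 6.

6.00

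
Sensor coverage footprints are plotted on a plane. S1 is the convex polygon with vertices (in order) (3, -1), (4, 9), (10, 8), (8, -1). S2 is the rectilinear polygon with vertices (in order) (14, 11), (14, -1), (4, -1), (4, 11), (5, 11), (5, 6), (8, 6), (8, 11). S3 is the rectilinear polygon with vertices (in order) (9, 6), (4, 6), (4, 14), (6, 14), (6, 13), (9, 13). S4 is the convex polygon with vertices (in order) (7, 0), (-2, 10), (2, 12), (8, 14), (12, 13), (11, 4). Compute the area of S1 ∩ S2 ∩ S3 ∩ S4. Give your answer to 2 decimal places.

5.17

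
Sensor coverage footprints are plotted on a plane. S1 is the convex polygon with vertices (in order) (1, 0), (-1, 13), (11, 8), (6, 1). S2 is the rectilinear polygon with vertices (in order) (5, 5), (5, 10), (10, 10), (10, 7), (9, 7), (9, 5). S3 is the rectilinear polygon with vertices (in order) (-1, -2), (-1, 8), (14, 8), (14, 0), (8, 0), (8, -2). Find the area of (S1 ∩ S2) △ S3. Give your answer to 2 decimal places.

132.01

|S1 ∩ S2| = 19.9774.
|(S1 ∩ S2) ∩ S3| = 12.9857.
|(S1 ∩ S2) △ S3| = 19.9774 + 138 − 25.9714 = 132.01.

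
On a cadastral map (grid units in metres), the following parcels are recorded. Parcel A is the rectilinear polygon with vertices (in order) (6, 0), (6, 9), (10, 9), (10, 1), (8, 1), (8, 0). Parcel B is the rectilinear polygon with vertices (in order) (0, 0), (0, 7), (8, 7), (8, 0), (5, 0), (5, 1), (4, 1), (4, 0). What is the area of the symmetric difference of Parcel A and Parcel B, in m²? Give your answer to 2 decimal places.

|Parcel A| = 34, |Parcel B| = 55, |Parcel A∩Parcel B| = 14.
|Parcel A △ Parcel B| = |Parcel A| + |Parcel B| − 2·|Parcel A∩Parcel B| = 34 + 55 − 28 = 61.00.

61.00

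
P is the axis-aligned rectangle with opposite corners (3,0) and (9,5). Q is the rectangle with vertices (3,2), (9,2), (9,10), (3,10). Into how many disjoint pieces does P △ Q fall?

P △ Q splits into 2 disjoint pieces (area 12, area 30).

2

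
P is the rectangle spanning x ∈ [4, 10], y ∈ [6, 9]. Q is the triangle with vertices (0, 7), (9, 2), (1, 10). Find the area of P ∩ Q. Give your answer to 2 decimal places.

0.50

The intersection is the polygon with vertices (4,6), (4,7), (5,6).
By the shoelace formula its area is 0.50.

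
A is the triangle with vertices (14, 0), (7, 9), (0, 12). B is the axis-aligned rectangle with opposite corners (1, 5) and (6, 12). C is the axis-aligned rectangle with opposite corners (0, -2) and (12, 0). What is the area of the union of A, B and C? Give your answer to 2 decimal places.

72.50

By inclusion–exclusion:
Individual areas: |A| = 21, |B| = 35, |C| = 24.
|A∩B| = 7.5.
|A∩C| = 0.
|B∩C| = 0 (no overlap).
|A∩B∩C| = 0.
|A ∪ B ∪ C| = 80 − 7.5 + 0 = 72.50.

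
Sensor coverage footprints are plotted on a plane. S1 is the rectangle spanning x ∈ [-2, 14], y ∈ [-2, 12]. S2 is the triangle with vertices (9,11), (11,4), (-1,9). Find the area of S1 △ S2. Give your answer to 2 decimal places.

|S1| = 224, |S2| = 37, |S1∩S2| = 37.
|S1 △ S2| = |S1| + |S2| − 2·|S1∩S2| = 224 + 37 − 74 = 187.00.

187.00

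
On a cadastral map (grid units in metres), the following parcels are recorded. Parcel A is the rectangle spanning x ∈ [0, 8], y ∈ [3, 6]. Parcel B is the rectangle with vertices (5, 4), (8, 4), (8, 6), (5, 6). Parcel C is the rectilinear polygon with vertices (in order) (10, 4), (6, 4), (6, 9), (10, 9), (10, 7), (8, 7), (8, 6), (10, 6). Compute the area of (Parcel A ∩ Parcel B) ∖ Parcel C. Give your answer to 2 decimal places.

2.00

|Parcel A ∩ Parcel B| = 6.
|(Parcel A ∩ Parcel B) ∩ Parcel C| = 4.
|(Parcel A ∩ Parcel B) ∖ Parcel C| = 6 − 4 = 2.00.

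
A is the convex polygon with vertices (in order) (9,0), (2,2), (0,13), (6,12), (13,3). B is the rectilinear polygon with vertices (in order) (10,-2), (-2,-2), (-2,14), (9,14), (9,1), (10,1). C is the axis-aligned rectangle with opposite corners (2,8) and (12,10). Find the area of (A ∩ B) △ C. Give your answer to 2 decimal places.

|A ∩ B| = 83.8393.
|(A ∩ B) ∩ C| = 12.6587.
|(A ∩ B) △ C| = 83.8393 + 20 − 25.3175 = 78.52.

78.52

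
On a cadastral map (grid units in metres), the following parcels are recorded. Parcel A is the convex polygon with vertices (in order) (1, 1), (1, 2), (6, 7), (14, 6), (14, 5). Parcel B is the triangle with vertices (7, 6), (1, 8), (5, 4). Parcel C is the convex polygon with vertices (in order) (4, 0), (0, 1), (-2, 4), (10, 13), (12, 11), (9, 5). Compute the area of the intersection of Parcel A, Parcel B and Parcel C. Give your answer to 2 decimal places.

The intersection is the polygon with vertices (7,6), (5,4), (4,5), (5.5,6.5).
By the shoelace formula its area is 3.50.

3.50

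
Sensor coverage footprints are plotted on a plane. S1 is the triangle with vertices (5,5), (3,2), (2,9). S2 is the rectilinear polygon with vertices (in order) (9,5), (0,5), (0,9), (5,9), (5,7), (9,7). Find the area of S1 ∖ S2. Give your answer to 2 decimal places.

|S1| = 8.5, |S1∩S2| = 4.8571.
|S1 ∖ S2| = |S1| − |S1∩S2| = 8.5 − 4.8571 = 3.64.

3.64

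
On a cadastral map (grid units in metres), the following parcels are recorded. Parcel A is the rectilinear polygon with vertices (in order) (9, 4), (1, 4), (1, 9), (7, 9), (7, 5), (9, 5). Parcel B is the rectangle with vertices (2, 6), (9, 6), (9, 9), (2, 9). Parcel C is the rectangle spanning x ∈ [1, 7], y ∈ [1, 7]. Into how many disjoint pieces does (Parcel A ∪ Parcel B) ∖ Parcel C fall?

(Parcel A ∪ Parcel B) ∖ Parcel C splits into 2 disjoint pieces (area 18, area 2).

2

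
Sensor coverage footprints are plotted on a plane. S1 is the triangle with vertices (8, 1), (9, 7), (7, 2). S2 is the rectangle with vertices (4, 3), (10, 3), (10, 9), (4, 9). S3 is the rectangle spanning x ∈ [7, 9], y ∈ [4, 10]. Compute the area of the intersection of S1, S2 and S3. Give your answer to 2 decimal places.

1.05

The intersection is the polygon with vertices (8.5,4), (7.8,4), (9,7).
By the shoelace formula its area is 1.05.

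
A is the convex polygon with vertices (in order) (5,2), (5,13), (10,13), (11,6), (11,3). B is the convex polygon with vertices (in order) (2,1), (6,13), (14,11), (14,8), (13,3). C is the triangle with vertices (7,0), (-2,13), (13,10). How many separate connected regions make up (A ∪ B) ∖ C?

(A ∪ B) ∖ C splits into 2 disjoint pieces (area 35.6741, area 7.5478).

2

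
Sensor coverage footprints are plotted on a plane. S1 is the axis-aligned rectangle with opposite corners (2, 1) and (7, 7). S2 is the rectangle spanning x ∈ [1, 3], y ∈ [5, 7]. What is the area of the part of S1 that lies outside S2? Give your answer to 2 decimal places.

|S1∩S2|: x∈[2,3], y∈[5,7] → 1·2 = 2.
|S1| = 30.
|S1 ∖ S2| = |S1| − |S1∩S2| = 30 − 2 = 28.00.

28.00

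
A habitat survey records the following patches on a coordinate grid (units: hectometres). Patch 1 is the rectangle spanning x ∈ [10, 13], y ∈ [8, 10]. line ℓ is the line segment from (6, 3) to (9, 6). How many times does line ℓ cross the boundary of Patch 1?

0

The segment lies entirely outside Patch 1 and never meets its boundary.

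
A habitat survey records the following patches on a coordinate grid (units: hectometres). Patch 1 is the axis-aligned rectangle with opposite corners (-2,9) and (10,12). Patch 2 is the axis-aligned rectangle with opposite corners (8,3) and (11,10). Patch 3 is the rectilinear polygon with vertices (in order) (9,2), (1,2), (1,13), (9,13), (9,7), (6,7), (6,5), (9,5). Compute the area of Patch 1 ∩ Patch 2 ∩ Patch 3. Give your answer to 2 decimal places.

1.00

The intersection is the polygon with vertices (8,9), (8,10), (9,10), (9,9).
By the shoelace formula its area is 1.00.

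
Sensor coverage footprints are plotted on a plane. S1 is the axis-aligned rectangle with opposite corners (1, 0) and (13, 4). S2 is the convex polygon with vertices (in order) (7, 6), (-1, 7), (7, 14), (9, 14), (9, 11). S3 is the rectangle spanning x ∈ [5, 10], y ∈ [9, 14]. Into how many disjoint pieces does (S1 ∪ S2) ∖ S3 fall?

(S1 ∪ S2) ∖ S3 splits into 2 disjoint pieces (area 48, area 25.55).

2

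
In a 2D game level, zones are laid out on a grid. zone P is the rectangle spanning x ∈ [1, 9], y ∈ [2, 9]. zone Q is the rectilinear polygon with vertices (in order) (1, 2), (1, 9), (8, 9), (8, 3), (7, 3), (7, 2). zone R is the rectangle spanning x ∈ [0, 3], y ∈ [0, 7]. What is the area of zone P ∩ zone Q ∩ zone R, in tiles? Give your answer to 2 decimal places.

10.00

The intersection is the polygon with vertices (1,2), (1,7), (3,7), (3,2).
By the shoelace formula its area is 10.00.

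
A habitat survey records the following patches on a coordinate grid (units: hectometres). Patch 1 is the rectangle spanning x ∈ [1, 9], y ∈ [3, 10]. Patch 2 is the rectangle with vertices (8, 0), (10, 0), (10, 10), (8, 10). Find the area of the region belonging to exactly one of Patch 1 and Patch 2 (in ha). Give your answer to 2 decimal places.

|Patch 1∩Patch 2|: x∈[8,9], y∈[3,10] → 1·7 = 7.
|Patch 1 △ Patch 2| = |Patch 1| + |Patch 2| − 2·|Patch 1∩Patch 2| = 56 + 20 − 14 = 62.00.

62.00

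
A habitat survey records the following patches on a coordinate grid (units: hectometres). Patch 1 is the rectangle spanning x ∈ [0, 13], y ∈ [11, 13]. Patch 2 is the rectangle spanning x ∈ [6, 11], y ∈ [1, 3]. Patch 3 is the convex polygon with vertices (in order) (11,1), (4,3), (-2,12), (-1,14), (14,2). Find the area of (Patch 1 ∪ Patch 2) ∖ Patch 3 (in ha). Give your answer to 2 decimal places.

26.57

|Patch 1 ∪ Patch 2| = 36.
|(Patch 1 ∪ Patch 2) ∩ Patch 3| = 9.4286.
|(Patch 1 ∪ Patch 2) ∖ Patch 3| = 36 − 9.4286 = 26.57.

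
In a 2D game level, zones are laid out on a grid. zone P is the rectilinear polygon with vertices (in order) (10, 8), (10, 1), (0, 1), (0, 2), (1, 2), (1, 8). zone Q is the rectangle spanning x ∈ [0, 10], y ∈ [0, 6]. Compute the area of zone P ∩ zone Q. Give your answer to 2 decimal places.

The intersection is the polygon with vertices (10,1), (0,1), (0,2), (1,2), (1,6), (10,6).
By the shoelace formula its area is 46.00.

46.00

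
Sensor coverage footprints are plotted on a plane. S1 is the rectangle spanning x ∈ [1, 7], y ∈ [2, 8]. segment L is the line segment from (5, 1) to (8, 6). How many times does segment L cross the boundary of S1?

The segment meets the boundary at (7,4.333), (5.6,2).

2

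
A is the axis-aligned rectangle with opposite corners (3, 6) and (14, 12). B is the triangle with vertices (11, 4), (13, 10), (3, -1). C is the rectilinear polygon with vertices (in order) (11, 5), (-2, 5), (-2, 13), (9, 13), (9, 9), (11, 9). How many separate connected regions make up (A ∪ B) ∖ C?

(A ∪ B) ∖ C is a single connected region.

1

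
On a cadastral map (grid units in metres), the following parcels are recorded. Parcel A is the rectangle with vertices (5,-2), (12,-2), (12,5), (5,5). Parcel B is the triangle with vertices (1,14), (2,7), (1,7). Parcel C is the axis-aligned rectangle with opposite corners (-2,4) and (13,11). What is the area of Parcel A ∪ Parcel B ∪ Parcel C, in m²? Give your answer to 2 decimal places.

147.64

By inclusion–exclusion:
Individual areas: |Parcel A| = 49, |Parcel B| = 3.5, |Parcel C| = 105.
|Parcel A∩Parcel B| = 0.
|Parcel A∩Parcel C|: x∈[5,12], y∈[4,5] → 7·1 = 7.
|Parcel B∩Parcel C| = 2.8571.
|Parcel A∩Parcel B∩Parcel C| = 0.
|Parcel A ∪ Parcel B ∪ Parcel C| = 157.5 − 9.8571 + 0 = 147.64.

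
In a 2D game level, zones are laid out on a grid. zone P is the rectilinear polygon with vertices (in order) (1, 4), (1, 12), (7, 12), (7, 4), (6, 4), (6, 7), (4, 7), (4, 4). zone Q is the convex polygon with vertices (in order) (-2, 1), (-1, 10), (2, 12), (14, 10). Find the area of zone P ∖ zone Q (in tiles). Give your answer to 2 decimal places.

4.32

|zone P| = 42, |zone P∩zone Q| = 37.6771.
|zone P ∖ zone Q| = |zone P| − |zone P∩zone Q| = 42 − 37.6771 = 4.32.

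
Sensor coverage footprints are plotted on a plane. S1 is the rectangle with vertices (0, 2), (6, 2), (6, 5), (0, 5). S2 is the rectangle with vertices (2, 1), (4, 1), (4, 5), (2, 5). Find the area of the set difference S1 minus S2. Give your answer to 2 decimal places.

|S1∩S2|: x∈[2,4], y∈[2,5] → 2·3 = 6.
|S1| = 18.
|S1 ∖ S2| = |S1| − |S1∩S2| = 18 − 6 = 12.00.

12.00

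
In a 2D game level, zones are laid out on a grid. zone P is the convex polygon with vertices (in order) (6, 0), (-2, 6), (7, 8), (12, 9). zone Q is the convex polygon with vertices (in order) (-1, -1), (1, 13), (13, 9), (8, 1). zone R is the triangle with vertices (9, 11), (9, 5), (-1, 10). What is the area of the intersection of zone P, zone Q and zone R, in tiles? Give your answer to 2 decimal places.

8.17

The intersection is the polygon with vertices (7,8), (9,8.4), (9,5), (4.231,7.385).
By the shoelace formula its area is 8.17.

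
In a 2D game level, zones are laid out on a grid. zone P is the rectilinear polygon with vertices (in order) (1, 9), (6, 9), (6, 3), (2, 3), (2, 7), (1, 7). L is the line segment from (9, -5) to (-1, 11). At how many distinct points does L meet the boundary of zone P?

The segment meets the boundary at (1.5,7), (2,6.2), (4,3), (1,7.8).

4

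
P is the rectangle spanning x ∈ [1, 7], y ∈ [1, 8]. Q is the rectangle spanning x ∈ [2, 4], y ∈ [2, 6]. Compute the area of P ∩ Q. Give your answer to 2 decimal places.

8.00

|P∩Q|: x∈[2,4], y∈[2,6] → 2·4 = 8.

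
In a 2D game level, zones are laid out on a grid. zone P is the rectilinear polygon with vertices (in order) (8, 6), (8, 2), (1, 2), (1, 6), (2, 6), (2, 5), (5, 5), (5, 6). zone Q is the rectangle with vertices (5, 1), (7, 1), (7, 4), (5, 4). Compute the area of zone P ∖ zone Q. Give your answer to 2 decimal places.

|zone P| = 25, |zone P∩zone Q| = 4.
|zone P ∖ zone Q| = |zone P| − |zone P∩zone Q| = 25 − 4 = 21.00.

21.00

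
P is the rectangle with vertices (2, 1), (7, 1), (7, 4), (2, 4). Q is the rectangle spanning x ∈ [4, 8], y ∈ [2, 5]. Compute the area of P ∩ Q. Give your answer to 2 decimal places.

|P∩Q|: x∈[4,7], y∈[2,4] → 3·2 = 6.

6.00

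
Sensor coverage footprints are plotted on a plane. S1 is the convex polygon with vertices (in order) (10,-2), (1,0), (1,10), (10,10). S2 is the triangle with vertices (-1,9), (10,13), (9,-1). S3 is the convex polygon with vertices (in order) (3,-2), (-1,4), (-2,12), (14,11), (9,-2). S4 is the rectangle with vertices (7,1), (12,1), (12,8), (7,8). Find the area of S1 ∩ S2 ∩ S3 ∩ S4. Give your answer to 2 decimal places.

The intersection is the polygon with vertices (9.143,1), (7,1), (7,8), (9.643,8).
By the shoelace formula its area is 16.75.

16.75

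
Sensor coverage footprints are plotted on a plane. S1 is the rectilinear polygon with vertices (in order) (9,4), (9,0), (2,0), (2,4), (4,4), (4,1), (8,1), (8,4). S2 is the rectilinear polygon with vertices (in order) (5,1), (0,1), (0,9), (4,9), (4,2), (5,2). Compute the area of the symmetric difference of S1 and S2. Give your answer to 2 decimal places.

37.00

|S1| = 16, |S2| = 33, |S1∩S2| = 6.
|S1 △ S2| = |S1| + |S2| − 2·|S1∩S2| = 16 + 33 − 12 = 37.00.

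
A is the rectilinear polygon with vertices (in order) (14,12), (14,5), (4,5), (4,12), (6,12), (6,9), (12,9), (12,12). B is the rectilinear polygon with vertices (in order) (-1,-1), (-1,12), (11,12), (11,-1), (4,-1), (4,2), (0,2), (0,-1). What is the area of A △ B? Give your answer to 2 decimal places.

128.00

|A| = 52, |B| = 144, |A∩B| = 34.
|A △ B| = |A| + |B| − 2·|A∩B| = 52 + 144 − 68 = 128.00.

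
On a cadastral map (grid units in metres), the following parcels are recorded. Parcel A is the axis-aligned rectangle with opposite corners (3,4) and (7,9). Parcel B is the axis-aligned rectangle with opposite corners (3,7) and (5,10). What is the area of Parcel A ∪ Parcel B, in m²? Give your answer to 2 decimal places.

By inclusion–exclusion:
Individual areas: |Parcel A| = 20, |Parcel B| = 6.
|Parcel A∩Parcel B|: x∈[3,5], y∈[7,9] → 2·2 = 4.
|Parcel A ∪ Parcel B| = 26 − 4 = 22.00.

22.00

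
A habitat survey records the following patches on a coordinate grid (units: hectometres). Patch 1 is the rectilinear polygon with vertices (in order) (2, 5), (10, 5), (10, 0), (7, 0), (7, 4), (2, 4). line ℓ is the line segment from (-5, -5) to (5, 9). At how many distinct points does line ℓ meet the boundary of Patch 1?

2

The segment meets the boundary at (2.143,5), (2,4.8).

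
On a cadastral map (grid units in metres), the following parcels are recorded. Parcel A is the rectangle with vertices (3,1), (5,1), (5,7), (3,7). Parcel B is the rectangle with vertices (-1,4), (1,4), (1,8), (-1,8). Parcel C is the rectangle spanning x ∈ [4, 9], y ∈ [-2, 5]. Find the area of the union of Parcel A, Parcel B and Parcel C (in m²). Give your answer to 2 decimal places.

51.00

By inclusion–exclusion:
Individual areas: |Parcel A| = 12, |Parcel B| = 8, |Parcel C| = 35.
|Parcel A∩Parcel B| = 0 (no overlap).
|Parcel A∩Parcel C|: x∈[4,5], y∈[1,5] → 1·4 = 4.
|Parcel B∩Parcel C| = 0 (no overlap).
|Parcel A∩Parcel B∩Parcel C| = 0.
|Parcel A ∪ Parcel B ∪ Parcel C| = 55 − 4 + 0 = 51.00.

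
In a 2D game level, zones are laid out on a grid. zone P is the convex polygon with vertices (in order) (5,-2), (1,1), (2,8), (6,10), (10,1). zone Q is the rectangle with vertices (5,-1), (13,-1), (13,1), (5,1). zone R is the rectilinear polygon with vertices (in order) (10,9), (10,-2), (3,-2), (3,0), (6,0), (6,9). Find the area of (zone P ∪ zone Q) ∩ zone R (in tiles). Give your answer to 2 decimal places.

30.11

|zone P ∪ zone Q| = 76.3333.
|(zone P ∪ zone Q) ∩ zone R| = 30.11.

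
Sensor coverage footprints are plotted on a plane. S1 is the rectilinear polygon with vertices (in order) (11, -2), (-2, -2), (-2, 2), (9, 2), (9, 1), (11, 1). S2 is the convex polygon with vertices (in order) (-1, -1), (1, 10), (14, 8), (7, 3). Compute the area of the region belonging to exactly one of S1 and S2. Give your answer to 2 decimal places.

113.14

|S1| = 50, |S2| = 79.5, |S1∩S2| = 8.1818.
|S1 △ S2| = |S1| + |S2| − 2·|S1∩S2| = 50 + 79.5 − 16.3636 = 113.14.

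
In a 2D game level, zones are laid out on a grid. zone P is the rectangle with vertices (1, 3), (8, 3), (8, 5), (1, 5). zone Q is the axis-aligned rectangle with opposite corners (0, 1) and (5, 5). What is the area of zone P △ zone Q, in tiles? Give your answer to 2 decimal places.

18.00

|zone P∩zone Q|: x∈[1,5], y∈[3,5] → 4·2 = 8.
|zone P △ zone Q| = |zone P| + |zone Q| − 2·|zone P∩zone Q| = 14 + 20 − 16 = 18.00.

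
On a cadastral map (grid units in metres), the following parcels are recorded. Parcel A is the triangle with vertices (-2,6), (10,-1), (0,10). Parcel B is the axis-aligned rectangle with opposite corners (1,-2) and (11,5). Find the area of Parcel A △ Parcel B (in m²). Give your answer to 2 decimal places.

72.98

|Parcel A| = 31, |Parcel B| = 70, |Parcel A∩Parcel B| = 14.0114.
|Parcel A △ Parcel B| = |Parcel A| + |Parcel B| − 2·|Parcel A∩Parcel B| = 31 + 70 − 28.0227 = 72.98.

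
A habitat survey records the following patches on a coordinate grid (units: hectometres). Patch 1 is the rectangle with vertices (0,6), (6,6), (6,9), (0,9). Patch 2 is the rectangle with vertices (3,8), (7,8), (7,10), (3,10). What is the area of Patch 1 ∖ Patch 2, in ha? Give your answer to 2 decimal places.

15.00

|Patch 1∩Patch 2|: x∈[3,6], y∈[8,9] → 3·1 = 3.
|Patch 1| = 18.
|Patch 1 ∖ Patch 2| = |Patch 1| − |Patch 1∩Patch 2| = 18 − 3 = 15.00.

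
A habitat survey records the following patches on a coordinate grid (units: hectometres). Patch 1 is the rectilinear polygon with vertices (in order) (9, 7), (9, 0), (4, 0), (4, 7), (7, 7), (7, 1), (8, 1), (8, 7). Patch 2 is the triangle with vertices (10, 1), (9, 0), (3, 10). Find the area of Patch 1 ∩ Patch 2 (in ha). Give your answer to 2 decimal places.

4.34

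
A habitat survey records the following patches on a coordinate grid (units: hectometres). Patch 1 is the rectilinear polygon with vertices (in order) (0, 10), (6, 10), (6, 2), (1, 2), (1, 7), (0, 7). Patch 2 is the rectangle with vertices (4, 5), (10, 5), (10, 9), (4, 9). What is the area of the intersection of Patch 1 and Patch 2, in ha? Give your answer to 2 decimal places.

The intersection is the polygon with vertices (6,5), (4,5), (4,9), (6,9).
By the shoelace formula its area is 8.00.

8.00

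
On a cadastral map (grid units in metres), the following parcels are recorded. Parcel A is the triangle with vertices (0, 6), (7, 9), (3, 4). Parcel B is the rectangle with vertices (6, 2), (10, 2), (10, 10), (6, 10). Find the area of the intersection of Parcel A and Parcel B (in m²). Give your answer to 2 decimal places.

0.41

The intersection is the polygon with vertices (7,9), (6,7.75), (6,8.571).
By the shoelace formula its area is 0.41.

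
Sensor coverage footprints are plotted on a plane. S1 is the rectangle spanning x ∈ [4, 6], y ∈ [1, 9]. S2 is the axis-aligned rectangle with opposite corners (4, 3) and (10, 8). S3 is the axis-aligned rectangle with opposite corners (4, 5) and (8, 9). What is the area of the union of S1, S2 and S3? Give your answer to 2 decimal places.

38.00

By inclusion–exclusion:
Individual areas: |S1| = 16, |S2| = 30, |S3| = 16.
|S1∩S2|: x∈[4,6], y∈[3,8] → 2·5 = 10.
|S1∩S3|: x∈[4,6], y∈[5,9] → 2·4 = 8.
|S2∩S3|: x∈[4,8], y∈[5,8] → 4·3 = 12.
|S1∩S2∩S3| = 6.
|S1 ∪ S2 ∪ S3| = 62 − 30 + 6 = 38.00.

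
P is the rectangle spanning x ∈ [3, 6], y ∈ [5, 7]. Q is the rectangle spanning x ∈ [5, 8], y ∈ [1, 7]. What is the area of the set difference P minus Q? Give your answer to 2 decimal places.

|P∩Q|: x∈[5,6], y∈[5,7] → 1·2 = 2.
|P| = 6.
|P ∖ Q| = |P| − |P∩Q| = 6 − 2 = 4.00.

4.00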